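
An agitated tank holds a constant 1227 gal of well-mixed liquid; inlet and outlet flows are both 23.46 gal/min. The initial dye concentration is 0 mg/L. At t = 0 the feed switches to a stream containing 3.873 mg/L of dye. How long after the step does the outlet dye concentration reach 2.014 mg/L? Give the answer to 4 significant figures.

38.39 min

Accumulation = in − out for the solute gives V dC/dt = Q(C_in − C), so τ = V/Q = 52.3018 min.
C(t) = C_in + (C₀ − C_in) e^(−t/τ). Set C = 2.014 and solve for t:
e^(−t/τ) = (C − C_in)/(C₀ − C_in) = (2.014 − 3.873)/(0 − 3.873) = 0.479990
t = −τ ln(…) = 52.3018 × 0.733991 = 38.3890 min.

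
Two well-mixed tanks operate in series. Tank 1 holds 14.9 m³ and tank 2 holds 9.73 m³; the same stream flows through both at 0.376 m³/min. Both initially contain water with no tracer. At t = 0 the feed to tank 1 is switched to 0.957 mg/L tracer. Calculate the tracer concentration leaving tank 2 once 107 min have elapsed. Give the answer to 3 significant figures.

Each tank obeys Vᵢ dCᵢ/dt = Q(Cᵢ₋₁ − Cᵢ), so τᵢ = Vᵢ/Q.
τ₁ = 14.9/0.376 = 39.628 min; τ₂ = 9.73/0.376 = 25.878 min.
Tank 1: C₁ = C_in(1 − e^(−t/τ₁)). Tank 2 (τ₁ ≠ τ₂): C₂ = C_in[1 − (τ₁ e^(−t/τ₁) − τ₂ e^(−t/τ₂))/(τ₁ − τ₂)].
At t = 107: e^(−t/τ₁) = 0.067196, e^(−t/τ₂) = 0.016005.
C₂ = 0.957·[1 − (39.628·0.067196 − 25.878·0.016005)/(13.750)] = 0.957·0.83646 = 0.80049 mg/L.

0.800 mg/L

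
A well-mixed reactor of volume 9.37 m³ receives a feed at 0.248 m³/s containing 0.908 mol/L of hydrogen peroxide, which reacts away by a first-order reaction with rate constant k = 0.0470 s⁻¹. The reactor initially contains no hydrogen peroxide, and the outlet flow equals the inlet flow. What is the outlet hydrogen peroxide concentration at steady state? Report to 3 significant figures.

0.327 mol/L

Accumulation = in − out − consumed: V dC/dt = Q C_in − Q C − k V C.
Steady state (dC/dt = 0): C_ss = Q C_in/(Q + kV) = C_in/(1 + kV/Q).
C_ss = 0.248·0.908/(0.248 + 0.0470·9.37) = 0.22518/0.68839 = 0.32712 mol/L.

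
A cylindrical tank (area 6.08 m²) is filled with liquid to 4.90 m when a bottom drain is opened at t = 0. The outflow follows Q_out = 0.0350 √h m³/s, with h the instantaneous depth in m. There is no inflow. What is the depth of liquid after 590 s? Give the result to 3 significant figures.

0.266 m

With no inflow, A dh/dt = −0.0350 √h.
Separate and integrate: 2(√h − √h₀) = −(0.0350/A) t.
√h = √4.90 − 0.0350·590/(2·6.08) = 2.2136 − 1.6982 = 0.51540.
h = 0.51540² = 0.26564 m.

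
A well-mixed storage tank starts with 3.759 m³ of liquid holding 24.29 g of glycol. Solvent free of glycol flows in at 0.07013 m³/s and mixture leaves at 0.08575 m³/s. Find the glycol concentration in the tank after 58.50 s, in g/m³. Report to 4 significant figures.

1.851 g/m³

Total volume: dV/dt = Q_in − Q_out = -0.0156200 m³/s, so V(t) = 3.759 − 0.0156200 t and V(58.50) = 2.84523 m³.
Species balance (pure solvent in): dm/dt = −Q_out · m/V(t).
dm/m = −Q_out dt/(V₀ − 0.0156200 t); integrating gives ln(m/m₀) = −(Q_out/(Q_in−Q_out)) ln(V/V₀).
m = m₀ (V₀/V)^(Q_out/(Q_in−Q_out)) = 24.29 × (3.759/2.84523)^(-5.48976) = 5.26519 g.
C = m/V = 5.26519/2.84523 = 1.85053 g/m³.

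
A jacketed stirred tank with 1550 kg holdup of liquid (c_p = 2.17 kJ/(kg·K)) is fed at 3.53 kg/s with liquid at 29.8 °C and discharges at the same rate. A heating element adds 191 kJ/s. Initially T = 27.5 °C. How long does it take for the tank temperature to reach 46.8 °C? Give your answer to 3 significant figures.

542 s

Energy balance: M c_p dT/dt = ṁ c_p (T_in − T) + 191.
τ = M/ṁ = 439.09 s; T_ss = T_in + Q̇/(ṁ c_p) = 54.734 °C.
T(t) = T_ss + (T₀ − T_ss) e^(−t/τ). Set T = 46.8:
e^(−t/τ) = (46.8 − 54.734)/(27.5 − 54.734) = 0.29134
t = −439.09 · ln(0.29134) = 541.52 s.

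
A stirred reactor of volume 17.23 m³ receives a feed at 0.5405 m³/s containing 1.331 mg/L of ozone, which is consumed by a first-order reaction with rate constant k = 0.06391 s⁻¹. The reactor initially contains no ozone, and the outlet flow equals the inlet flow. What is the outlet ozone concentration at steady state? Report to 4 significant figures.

Species balance: V dC/dt = Q C_in − Q C − k V C.
At steady state: 0 = Q C_in − (Q + kV) C_ss, so C_ss = Q C_in/(Q + kV).
C_ss = 0.5405·1.331/(0.5405 + 0.06391·17.23) = 0.719405/1.64167 = 0.438216 mg/L.

0.4382 mg/L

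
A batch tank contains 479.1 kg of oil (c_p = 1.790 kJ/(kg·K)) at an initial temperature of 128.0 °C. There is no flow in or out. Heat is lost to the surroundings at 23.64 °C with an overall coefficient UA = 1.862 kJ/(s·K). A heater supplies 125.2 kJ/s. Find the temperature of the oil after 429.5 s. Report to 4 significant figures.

105.5 °C

Lumped-capacitance energy balance: M c_p dT/dt = UA(T_amb − T) + Q̇.
dT/dt = (T_ss − T)/τ with T_ss = T_amb + Q̇/UA = 23.64 + 125.2/1.862 = 90.8795 °C, τ = M c_p/UA = 479.1·1.790/1.862 = 460.574 s.
This is linear first-order; T(t) = T_ss + (T₀ − T_ss) e^(−t/τ).
T(429.5) = 90.8795 + (37.1205)·0.393556 = 105.489 °C.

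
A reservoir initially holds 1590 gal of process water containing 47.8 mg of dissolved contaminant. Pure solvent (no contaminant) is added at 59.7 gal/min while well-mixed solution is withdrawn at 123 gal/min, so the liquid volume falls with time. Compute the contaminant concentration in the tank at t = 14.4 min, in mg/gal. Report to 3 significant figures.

Total volume: dV/dt = Q_in − Q_out = -63.300 gal/min, so V(t) = 1590 − 63.300 t and V(14.4) = 678.48 gal.
Solute balance: dm/dt = 0 − Q_out C = −Q_out m/V(t).
Separate: dm/m = −Q_out dt/V(t) ⇒ ln(m/m₀) = −(Q_out/(Q_in−Q_out)) ln(V/V₀).
m = m₀ (V₀/V)^(Q_out/(Q_in−Q_out)) = 47.8 × (1590/678.48)^(-1.9431) = 9.1357 mg.
C = m/V = 9.1357/678.48 = 0.013465 mg/gal.

0.0135 mg/gal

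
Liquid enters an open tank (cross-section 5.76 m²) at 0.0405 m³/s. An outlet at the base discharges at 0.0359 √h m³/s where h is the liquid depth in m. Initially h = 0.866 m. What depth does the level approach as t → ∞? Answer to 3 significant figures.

1.27 m

A dh/dt = Q_in − 0.0359 √h. Steady state requires inflow = outflow:
Q_in = 0.0359 √h_ss ⇒ √h_ss = 0.0405/0.0359 = 1.1281.
h_ss = 1.1281² = 1.2727 m. (Since h₀ = 0.866 m < h_ss, the level will rise toward this value.)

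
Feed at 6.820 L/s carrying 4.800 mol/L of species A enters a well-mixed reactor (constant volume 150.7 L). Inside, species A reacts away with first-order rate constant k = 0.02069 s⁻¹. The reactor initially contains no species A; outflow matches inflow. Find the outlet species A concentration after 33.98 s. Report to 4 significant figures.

V dC/dt = Q(C_in − C) − k V C.
dC/dt = (Q/V) C_in − (Q/V + k) C; effective rate a = Q/V + k = 0.0452555 + 0.02069 = 0.0659455 s⁻¹.
C_ss = Q C_in/(Q + kV) = 3.29403 mol/L; C(t) = C_ss + (C₀ − C_ss) e^(−a t).
C(33.98) = 3.29403 + (-3.29403)·e^(−0.0659455·33.98) = 3.29403 + (-3.29403)·0.106370 = 2.94364 mol/L.

2.944 mol/L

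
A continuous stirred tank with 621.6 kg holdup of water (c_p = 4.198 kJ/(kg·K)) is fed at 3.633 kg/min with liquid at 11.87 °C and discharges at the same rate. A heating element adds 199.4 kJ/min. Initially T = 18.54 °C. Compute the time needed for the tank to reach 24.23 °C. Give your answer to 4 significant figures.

375.3 min

Energy balance: M c_p dT/dt = ṁ c_p (T_in − T) + 199.4.
τ = M/ṁ = 171.098 min; T_ss = T_in + Q̇/(ṁ c_p) = 24.9443 °C.
T(t) = T_ss + (T₀ − T_ss) e^(−t/τ). Set T = 24.23:
e^(−t/τ) = (24.23 − 24.9443)/(18.54 − 24.9443) = 0.111530
t = −171.098 · ln(0.111530) = 375.298 min.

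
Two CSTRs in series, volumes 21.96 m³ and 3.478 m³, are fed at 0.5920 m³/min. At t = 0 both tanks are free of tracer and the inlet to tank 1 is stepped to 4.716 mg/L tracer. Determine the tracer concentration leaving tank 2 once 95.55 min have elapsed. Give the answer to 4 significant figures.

Each tank obeys Vᵢ dCᵢ/dt = Q(Cᵢ₋₁ − Cᵢ), so τᵢ = Vᵢ/Q.
τ₁ = 21.96/0.5920 = 37.0946 min; τ₂ = 3.478/0.5920 = 5.87500 min.
Solving the cascade with C₁(0)=C₂(0)=0 gives C₂(t) = C_in[1 − (τ₁ e^(−t/τ₁) − τ₂ e^(−t/τ₂))/(τ₁ − τ₂)].
At t = 95.55: e^(−t/τ₁) = 0.0760893, e^(−t/τ₂) = 8.64387e-08.
C₂ = 4.716·[1 − (37.0946·0.0760893 − 5.87500·8.64387e-08)/(31.2196)] = 4.716·0.909592 = 4.28964 mg/L.

4.290 mg/L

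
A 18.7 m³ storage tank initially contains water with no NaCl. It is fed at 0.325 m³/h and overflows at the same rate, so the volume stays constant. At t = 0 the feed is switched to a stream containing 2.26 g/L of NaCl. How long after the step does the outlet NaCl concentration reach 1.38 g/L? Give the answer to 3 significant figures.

Transient balance on the dissolved component: V dC/dt = Q(C_in − C), so τ = V/Q = 57.538 h.
C(t) = C_in + (C₀ − C_in) e^(−t/τ). Set C = 1.38 and solve for t:
e^(−t/τ) = (C − C_in)/(C₀ − C_in) = (1.38 − 2.26)/(0 − 2.26) = 0.38938
t = −τ ln(…) = 57.538 × 0.94320 = 54.270 h.

54.3 h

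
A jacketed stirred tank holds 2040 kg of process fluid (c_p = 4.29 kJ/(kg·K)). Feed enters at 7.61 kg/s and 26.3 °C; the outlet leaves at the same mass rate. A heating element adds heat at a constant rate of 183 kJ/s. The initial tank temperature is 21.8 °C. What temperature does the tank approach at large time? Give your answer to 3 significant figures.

31.9 °C

Unsteady energy balance on the tank contents: M c_p dT/dt = ṁ c_p (T_in − T) + 183.
At steady state dT/dt = 0 ⇒ T_ss = T_in + Q̇/(ṁ c_p) = 26.3 + 183/(7.61·4.29) = 31.905 °C.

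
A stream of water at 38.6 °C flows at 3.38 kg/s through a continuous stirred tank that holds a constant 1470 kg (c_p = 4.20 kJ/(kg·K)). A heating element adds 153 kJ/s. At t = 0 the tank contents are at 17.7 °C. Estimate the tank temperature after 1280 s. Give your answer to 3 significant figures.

M c_p dT/dt = ṁ c_p (T_in − T) + Q̇.
τ = M/ṁ = 434.91 s; T_ss = T_in + Q̇/(ṁ c_p) = 38.6 + 153/(3.38·4.20) = 49.378 °C.
Solution: T(t) = T_ss + (T₀ − T_ss) e^(−t/τ).
T(1280) = 49.378 + (-31.678)·e^(−1280/434.91) = 49.378 + (-31.678)·0.052701 = 47.708 °C.

47.7 °C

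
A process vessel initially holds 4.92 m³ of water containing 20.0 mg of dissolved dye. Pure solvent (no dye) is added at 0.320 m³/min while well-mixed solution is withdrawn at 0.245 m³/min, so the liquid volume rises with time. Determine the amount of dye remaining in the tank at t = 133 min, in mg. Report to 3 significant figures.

0.536 mg

Total volume: dV/dt = Q_in − Q_out = 0.075000 m³/min, so V(t) = 4.92 + 0.075000 t and V(133) = 14.895 m³.
Solute balance: dm/dt = 0 − Q_out C = −Q_out m/V(t).
Separate: dm/m = −Q_out dt/V(t) ⇒ ln(m/m₀) = −(Q_out/(Q_in−Q_out)) ln(V/V₀).
m = m₀ (V₀/V)^(Q_out/(Q_in−Q_out)) = 20.0 × (4.92/14.895)^(3.2667) = 0.53643 mg.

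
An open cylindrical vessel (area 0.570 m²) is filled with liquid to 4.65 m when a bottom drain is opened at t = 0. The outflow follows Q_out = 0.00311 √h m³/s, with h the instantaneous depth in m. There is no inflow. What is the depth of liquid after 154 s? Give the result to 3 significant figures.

3.01 m

Volume balance on the tank: A dh/dt = −0.00311 √h.
Separate and integrate: 2(√h − √h₀) = −(0.00311/A) t.
√h = √4.65 − 0.00311·154/(2·0.570) = 2.1564 − 0.42012 = 1.7363.
h = 1.7363² = 3.0146 m.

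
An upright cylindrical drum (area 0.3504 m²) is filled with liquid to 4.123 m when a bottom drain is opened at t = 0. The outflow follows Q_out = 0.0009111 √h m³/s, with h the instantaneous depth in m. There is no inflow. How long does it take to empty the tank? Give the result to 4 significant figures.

1562 s

Unsteady balance on liquid volume: A dh/dt = −0.0009111 √h.
This is separable: 2 d(√h)/dt = −0.0009111/A, so √h = √h₀ − (0.0009111/(2A)) t.
Tank is empty when √h = 0: t_empty = 2A√h₀/0.0009111.
t_empty = 2·0.3504·√4.123/0.0009111 = 0.700800·2.03052/0.0009111 = 1561.83 s.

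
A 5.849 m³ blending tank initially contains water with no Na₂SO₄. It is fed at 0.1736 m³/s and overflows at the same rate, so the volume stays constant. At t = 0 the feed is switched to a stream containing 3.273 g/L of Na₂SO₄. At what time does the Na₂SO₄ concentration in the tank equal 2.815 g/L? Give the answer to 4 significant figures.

66.26 s

Species balance: V dC/dt = Q(C_in − C) ⇒ τ = V/Q = 33.6924 s.
C(t) = C_in + (C₀ − C_in) e^(−t/τ). Set C = 2.815 and solve for t:
e^(−t/τ) = (C − C_in)/(C₀ − C_in) = (2.815 − 3.273)/(0 − 3.273) = 0.139933
t = −τ ln(…) = 33.6924 × 1.96659 = 66.2592 s.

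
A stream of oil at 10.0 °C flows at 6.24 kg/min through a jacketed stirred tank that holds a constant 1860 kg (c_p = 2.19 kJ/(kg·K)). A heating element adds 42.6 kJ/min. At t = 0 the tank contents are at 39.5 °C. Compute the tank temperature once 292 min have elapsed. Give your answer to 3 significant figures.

23.0 °C

Energy balance: M c_p dT/dt = ṁ c_p (T_in − T) + 42.6.
τ = M/ṁ = 298.08 min; T_ss = T_in + Q̇/(ṁ c_p) = 10.0 + 42.6/(6.24·2.19) = 13.117 °C.
This is linear first-order; T(t) = T_ss + (T₀ − T_ss) e^(−t/τ).
T(292) = 13.117 + (26.383)·e^(−292/298.08) = 13.117 + (26.383)·0.37546 = 23.023 °C.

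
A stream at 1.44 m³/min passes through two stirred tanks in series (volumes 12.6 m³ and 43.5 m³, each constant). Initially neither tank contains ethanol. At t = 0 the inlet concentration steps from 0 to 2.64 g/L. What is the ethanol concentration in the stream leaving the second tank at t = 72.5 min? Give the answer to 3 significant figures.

Species balance on tank i: dCᵢ/dt = (Cᵢ₋₁ − Cᵢ)/τᵢ with τᵢ = Vᵢ/Q.
τ₁ = 12.6/1.44 = 8.7500 min; τ₂ = 43.5/1.44 = 30.208 min.
Solving the cascade with C₁(0)=C₂(0)=0 gives C₂(t) = C_in[1 − (τ₁ e^(−t/τ₁) − τ₂ e^(−t/τ₂))/(τ₁ − τ₂)].
At t = 72.5: e^(−t/τ₁) = 0.00025209, e^(−t/τ₂) = 0.090718.
C₂ = 2.64·[1 − (8.7500·0.00025209 − 30.208·0.090718)/(-21.458)] = 2.64·0.87239 = 2.3031 g/L.

2.30 g/L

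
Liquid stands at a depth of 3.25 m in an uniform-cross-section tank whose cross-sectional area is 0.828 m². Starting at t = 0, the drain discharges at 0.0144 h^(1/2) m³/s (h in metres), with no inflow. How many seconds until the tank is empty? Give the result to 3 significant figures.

Unsteady balance on liquid volume: A dh/dt = −0.0144 √h.
Separate and integrate: 2(√h − √h₀) = −(0.0144/A) t.
Set h = 0: 2√h₀ = (0.0144/A) t_empty ⇒ t_empty = 2A√h₀/0.0144.
t_empty = 2·0.828·√3.25/0.0144 = 1.6560·1.8028/0.0144 = 207.32 s.

207 s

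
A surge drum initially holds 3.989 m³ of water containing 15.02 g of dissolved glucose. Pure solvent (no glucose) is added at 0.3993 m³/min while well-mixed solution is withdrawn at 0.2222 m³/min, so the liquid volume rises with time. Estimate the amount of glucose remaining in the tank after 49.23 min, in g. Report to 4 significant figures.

3.510 g

Total volume: dV/dt = Q_in − Q_out = 0.177100 m³/min, so V(t) = 3.989 + 0.177100 t and V(49.23) = 12.7076 m³.
Solute balance: dm/dt = 0 − Q_out C = −Q_out m/V(t).
Separate: dm/m = −Q_out dt/V(t) ⇒ ln(m/m₀) = −(Q_out/(Q_in−Q_out)) ln(V/V₀).
m = m₀ (V₀/V)^(Q_out/(Q_in−Q_out)) = 15.02 × (3.989/12.7076)^(1.25466) = 3.51014 g.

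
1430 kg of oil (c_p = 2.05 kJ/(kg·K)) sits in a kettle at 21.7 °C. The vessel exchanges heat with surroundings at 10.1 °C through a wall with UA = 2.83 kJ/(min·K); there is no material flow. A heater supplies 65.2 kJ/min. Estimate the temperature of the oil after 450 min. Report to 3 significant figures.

Heat balance on the well-mixed liquid: M c_p dT/dt = −UA(T − T_amb) + Q̇.
dT/dt = (T_ss − T)/τ with T_ss = T_amb + Q̇/UA = 10.1 + 65.2/2.83 = 33.139 °C, τ = M c_p/UA = 1430·2.05/2.83 = 1035.9 min.
Solution: T(t) = T_ss + (T₀ − T_ss) e^(−t/τ).
T(450) = 33.139 + (-11.439)·0.64764 = 25.731 °C.

25.7 °C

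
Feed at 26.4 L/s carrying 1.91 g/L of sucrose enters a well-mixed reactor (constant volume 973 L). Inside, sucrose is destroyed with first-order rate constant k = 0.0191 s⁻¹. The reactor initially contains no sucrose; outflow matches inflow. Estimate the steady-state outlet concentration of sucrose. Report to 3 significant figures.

Accumulation = in − out − consumed: V dC/dt = Q C_in − Q C − k V C.
At steady state: 0 = Q C_in − (Q + kV) C_ss, so C_ss = Q C_in/(Q + kV).
C_ss = 26.4·1.91/(26.4 + 0.0191·973) = 50.424/44.984 = 1.1209 g/L.

1.12 g/L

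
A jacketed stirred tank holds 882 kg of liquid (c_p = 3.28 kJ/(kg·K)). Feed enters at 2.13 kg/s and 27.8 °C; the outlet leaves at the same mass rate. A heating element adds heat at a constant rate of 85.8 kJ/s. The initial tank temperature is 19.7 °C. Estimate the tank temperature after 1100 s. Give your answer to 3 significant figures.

38.7 °C

M c_p dT/dt = ṁ c_p (T_in − T) + Q̇.
τ = M/ṁ = 414.08 s; T_ss = T_in + Q̇/(ṁ c_p) = 27.8 + 85.8/(2.13·3.28) = 40.081 °C.
Integrating: T(t) = T_ss + (T₀ − T_ss) e^(−t/τ).
T(1100) = 40.081 + (-20.381)·e^(−1100/414.08) = 40.081 + (-20.381)·0.070196 = 38.650 °C.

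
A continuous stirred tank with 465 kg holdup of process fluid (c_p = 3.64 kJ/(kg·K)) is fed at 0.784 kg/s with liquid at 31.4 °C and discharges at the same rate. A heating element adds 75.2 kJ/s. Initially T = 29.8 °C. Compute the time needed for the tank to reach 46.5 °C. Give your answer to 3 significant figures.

540 s

M c_p dT/dt = ṁ c_p (T_in − T) + Q̇.
τ = M/ṁ = 593.11 s; T_ss = T_in + Q̇/(ṁ c_p) = 57.751 °C.
T(t) = T_ss + (T₀ − T_ss) e^(−t/τ). Set T = 46.5:
e^(−t/τ) = (46.5 − 57.751)/(29.8 − 57.751) = 0.40253
t = −593.11 · ln(0.40253) = 539.72 s.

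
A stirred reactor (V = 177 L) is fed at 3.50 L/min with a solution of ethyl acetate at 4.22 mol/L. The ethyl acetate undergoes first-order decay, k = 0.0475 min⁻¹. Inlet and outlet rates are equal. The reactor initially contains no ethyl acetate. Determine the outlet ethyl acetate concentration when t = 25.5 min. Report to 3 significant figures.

1.02 mol/L

Species balance: V dC/dt = Q C_in − Q C − k V C.
dC/dt = (Q/V) C_in − (Q/V + k) C; effective rate a = Q/V + k = 0.019774 + 0.0475 = 0.067274 min⁻¹.
C_ss = Q C_in/(Q + kV) = 1.2404 mol/L; C(t) = C_ss + (C₀ − C_ss) e^(−a t).
C(25.5) = 1.2404 + (-1.2404)·e^(−0.067274·25.5) = 1.2404 + (-1.2404)·0.17988 = 1.0173 mol/L.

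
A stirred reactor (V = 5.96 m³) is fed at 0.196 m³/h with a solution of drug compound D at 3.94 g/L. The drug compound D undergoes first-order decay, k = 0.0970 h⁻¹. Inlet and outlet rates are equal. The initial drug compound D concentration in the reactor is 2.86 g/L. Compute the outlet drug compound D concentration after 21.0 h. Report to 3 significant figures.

Accumulation = in − out − consumed: V dC/dt = Q C_in − Q C − k V C.
dC/dt = (Q/V) C_in − (Q/V + k) C; effective rate a = Q/V + k = 0.032886 + 0.0970 = 0.12989 h⁻¹.
C_ss = Q C_in/(Q + kV) = 0.99757 g/L; C(t) = C_ss + (C₀ − C_ss) e^(−a t).
C(21.0) = 0.99757 + (1.8624)·e^(−0.12989·21.0) = 0.99757 + (1.8624)·0.065376 = 1.1193 g/L.

1.12 g/L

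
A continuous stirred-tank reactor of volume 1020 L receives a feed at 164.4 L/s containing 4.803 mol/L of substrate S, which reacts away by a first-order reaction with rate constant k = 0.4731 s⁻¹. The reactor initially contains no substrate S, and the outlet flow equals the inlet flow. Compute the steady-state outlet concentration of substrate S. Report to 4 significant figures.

Species balance: V dC/dt = Q C_in − Q C − k V C.
At steady state: 0 = Q C_in − (Q + kV) C_ss, so C_ss = Q C_in/(Q + kV).
C_ss = 164.4·4.803/(164.4 + 0.4731·1020) = 789.613/646.962 = 1.22049 mol/L.

1.220 mol/L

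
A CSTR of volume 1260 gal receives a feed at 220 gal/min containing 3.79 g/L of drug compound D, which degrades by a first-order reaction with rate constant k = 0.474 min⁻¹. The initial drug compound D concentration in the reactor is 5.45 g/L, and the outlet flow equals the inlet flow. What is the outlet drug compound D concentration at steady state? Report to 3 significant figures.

1.02 g/L

Accumulation = in − out − consumed: V dC/dt = Q C_in − Q C − k V C.
Steady state (dC/dt = 0): C_ss = Q C_in/(Q + kV) = C_in/(1 + kV/Q).
C_ss = 220·3.79/(220 + 0.474·1260) = 833.80/817.24 = 1.0203 g/L.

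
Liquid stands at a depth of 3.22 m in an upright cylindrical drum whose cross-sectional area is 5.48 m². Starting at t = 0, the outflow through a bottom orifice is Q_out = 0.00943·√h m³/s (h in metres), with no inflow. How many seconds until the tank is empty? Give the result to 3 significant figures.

Mass balance (ρ constant): A dh/dt = −0.00943 √h.
∫ h^(−1/2) dh = −(0.00943/A) ∫ dt, giving 2√h = 2√h₀ − (0.00943/A) t.
Set h = 0: 2√h₀ = (0.00943/A) t_empty ⇒ t_empty = 2A√h₀/0.00943.
t_empty = 2·5.48·√3.22/0.00943 = 10.960·1.7944/0.00943 = 2085.6 s.

2090 s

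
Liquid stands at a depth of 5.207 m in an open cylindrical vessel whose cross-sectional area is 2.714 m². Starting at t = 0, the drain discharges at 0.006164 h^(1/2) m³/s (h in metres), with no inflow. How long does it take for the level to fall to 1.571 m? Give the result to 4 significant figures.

905.7 s

A dh/dt = −Q_out = −0.006164 √h.
∫ h^(−1/2) dh = −(0.006164/A) ∫ dt, giving 2√h = 2√h₀ − (0.006164/A) t.
t = 2A(√h₀ − √h)/0.006164 = 2·2.714·(√5.207 − √1.571)/0.006164
  = 5.42800 × (2.28189 − 1.25340) / 0.006164 = 905.685 s.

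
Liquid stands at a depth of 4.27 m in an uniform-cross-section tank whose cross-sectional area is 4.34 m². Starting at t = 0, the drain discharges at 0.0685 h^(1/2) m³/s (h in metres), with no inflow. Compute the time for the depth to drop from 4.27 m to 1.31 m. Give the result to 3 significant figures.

Mass balance (ρ constant): A dh/dt = −0.0685 √h.
Separate and integrate: 2(√h − √h₀) = −(0.0685/A) t.
t = 2A(√h₀ − √h)/0.0685 = 2·4.34·(√4.27 − √1.31)/0.0685
  = 8.6800 × (2.0664 − 1.1446) / 0.0685 = 116.81 s.

117 s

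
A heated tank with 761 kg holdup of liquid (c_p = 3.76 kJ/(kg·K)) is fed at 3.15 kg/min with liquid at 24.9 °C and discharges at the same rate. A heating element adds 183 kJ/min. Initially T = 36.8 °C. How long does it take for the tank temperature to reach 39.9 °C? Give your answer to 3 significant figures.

499 min

M c_p dT/dt = ṁ c_p (T_in − T) + Q̇.
τ = M/ṁ = 241.59 min; T_ss = T_in + Q̇/(ṁ c_p) = 40.351 °C.
T(t) = T_ss + (T₀ − T_ss) e^(−t/τ). Set T = 39.9:
e^(−t/τ) = (39.9 − 40.351)/(36.8 − 40.351) = 0.12697
t = −241.59 · ln(0.12697) = 498.58 min.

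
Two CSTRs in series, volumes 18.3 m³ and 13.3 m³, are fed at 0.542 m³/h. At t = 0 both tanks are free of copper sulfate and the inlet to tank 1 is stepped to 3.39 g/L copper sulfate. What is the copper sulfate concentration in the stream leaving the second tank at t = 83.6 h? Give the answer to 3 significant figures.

2.65 g/L

Each tank obeys Vᵢ dCᵢ/dt = Q(Cᵢ₋₁ − Cᵢ), so τᵢ = Vᵢ/Q.
τ₁ = 18.3/0.542 = 33.764 h; τ₂ = 13.3/0.542 = 24.539 h.
Tank 1: C₁ = C_in(1 − e^(−t/τ₁)). Tank 2 (τ₁ ≠ τ₂): C₂ = C_in[1 − (τ₁ e^(−t/τ₁) − τ₂ e^(−t/τ₂))/(τ₁ − τ₂)].
At t = 83.6: e^(−t/τ₁) = 0.084077, e^(−t/τ₂) = 0.033145.
C₂ = 3.39·[1 − (33.764·0.084077 − 24.539·0.033145)/(9.2251)] = 3.39·0.78044 = 2.6457 g/L.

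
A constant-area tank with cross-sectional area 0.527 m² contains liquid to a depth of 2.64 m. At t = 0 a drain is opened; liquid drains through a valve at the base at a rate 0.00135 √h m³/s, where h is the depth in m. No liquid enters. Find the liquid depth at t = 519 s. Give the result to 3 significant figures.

A dh/dt = −Q_out = −0.00135 √h.
∫ h^(−1/2) dh = −(0.00135/A) ∫ dt, giving 2√h = 2√h₀ − (0.00135/A) t.
√h = √2.64 − 0.00135·519/(2·0.527) = 1.6248 − 0.66475 = 0.96005.
h = 0.96005² = 0.92170 m.

0.922 m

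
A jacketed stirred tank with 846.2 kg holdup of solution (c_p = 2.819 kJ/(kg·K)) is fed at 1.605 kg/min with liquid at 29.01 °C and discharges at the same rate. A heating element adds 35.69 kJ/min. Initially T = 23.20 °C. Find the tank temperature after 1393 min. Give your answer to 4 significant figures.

M c_p dT/dt = ṁ c_p (T_in − T) + Q̇.
Rearrange: dT/dt = (T_ss − T)/τ with τ = M/ṁ = 527.227 min and T_ss = T_in + Q̇/(ṁ c_p) = 36.8982 °C.
Solution: T(t) = T_ss + (T₀ − T_ss) e^(−t/τ).
T(1393) = 36.8982 + (-13.6982)·e^(−1393/527.227) = 36.8982 + (-13.6982)·0.0712099 = 35.9227 °C.

35.92 °C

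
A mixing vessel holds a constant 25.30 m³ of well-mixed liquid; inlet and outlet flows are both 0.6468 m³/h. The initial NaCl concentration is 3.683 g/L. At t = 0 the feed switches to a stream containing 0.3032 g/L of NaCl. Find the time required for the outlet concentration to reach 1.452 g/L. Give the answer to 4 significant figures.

Accumulation = in − out for the solute gives V dC/dt = Q(C_in − C), so τ = V/Q = 39.1156 h.
C(t) = C_in + (C₀ − C_in) e^(−t/τ). Set C = 1.452 and solve for t:
e^(−t/τ) = (C − C_in)/(C₀ − C_in) = (1.452 − 0.3032)/(3.683 − 0.3032) = 0.339902
t = −τ ln(…) = 39.1156 × 1.07910 = 42.2096 h.

42.21 h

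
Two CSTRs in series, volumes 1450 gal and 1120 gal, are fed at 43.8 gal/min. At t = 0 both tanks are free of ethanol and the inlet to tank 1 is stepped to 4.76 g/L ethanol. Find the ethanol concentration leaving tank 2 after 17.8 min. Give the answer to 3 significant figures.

0.597 g/L

Time constants: τᵢ = Vᵢ/Q for each well-mixed tank.
τ₁ = 1450/43.8 = 33.105 min; τ₂ = 1120/43.8 = 25.571 min.
Tank 1: C₁ = C_in(1 − e^(−t/τ₁)). Tank 2 (τ₁ ≠ τ₂): C₂ = C_in[1 − (τ₁ e^(−t/τ₁) − τ₂ e^(−t/τ₂))/(τ₁ − τ₂)].
At t = 17.8: e^(−t/τ₁) = 0.58410, e^(−t/τ₂) = 0.49852.
C₂ = 4.76·[1 − (33.105·0.58410 − 25.571·0.49852)/(7.5342)] = 4.76·0.12545 = 0.59716 g/L.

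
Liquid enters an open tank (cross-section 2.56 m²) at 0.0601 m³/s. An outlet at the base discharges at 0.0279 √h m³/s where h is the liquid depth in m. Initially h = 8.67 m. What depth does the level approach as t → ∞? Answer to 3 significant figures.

A dh/dt = Q_in − 0.0279 √h. Steady state requires inflow = outflow:
Q_in = 0.0279 √h_ss ⇒ √h_ss = 0.0601/0.0279 = 2.1541.
h_ss = 2.1541² = 4.6402 m. (Since h₀ = 8.67 m > h_ss, the level will fall toward this value.)

4.64 m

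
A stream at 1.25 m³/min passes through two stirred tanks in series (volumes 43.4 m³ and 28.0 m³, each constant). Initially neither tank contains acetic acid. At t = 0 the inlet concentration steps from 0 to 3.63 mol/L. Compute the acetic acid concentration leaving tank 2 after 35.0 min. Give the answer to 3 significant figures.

Time constants: τᵢ = Vᵢ/Q for each well-mixed tank.
τ₁ = 43.4/1.25 = 34.720 min; τ₂ = 28.0/1.25 = 22.400 min.
Solving the cascade with C₁(0)=C₂(0)=0 gives C₂(t) = C_in[1 − (τ₁ e^(−t/τ₁) − τ₂ e^(−t/τ₂))/(τ₁ − τ₂)].
At t = 35.0: e^(−t/τ₁) = 0.36492, e^(−t/τ₂) = 0.20961.
C₂ = 3.63·[1 − (34.720·0.36492 − 22.400·0.20961)/(12.320)] = 3.63·0.35269 = 1.2803 mol/L.

1.28 mol/L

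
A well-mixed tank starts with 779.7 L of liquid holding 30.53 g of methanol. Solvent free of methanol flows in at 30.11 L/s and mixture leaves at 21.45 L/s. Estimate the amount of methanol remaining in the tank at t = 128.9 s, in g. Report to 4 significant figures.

3.380 g

Let m(t) be the amount of methanol. Volume: V(t) = V₀ + (Q_in − Q_out) t = 779.7 + 8.66000 t; V(128.9) = 1895.97 L.
No methanol enters, so dm/dt = −Q_out · (m/V).
Separate: dm/m = −Q_out dt/V(t) ⇒ ln(m/m₀) = −(Q_out/(Q_in−Q_out)) ln(V/V₀).
m = m₀ (V₀/V)^(Q_out/(Q_in−Q_out)) = 30.53 × (779.7/1895.97)^(2.47691) = 3.37969 g.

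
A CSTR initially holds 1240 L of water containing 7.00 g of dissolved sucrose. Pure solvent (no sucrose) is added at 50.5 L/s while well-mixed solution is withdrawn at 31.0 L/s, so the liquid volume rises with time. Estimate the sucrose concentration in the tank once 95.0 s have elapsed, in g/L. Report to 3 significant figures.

0.000529 g/L

Let m(t) be the amount of sucrose. Volume: V(t) = V₀ + (Q_in − Q_out) t = 1240 + 19.500 t; V(95.0) = 3092.5 L.
Solute balance: dm/dt = 0 − Q_out C = −Q_out m/V(t).
dm/m = −Q_out dt/(V₀ + 19.500 t); integrating gives ln(m/m₀) = −(Q_out/(Q_in−Q_out)) ln(V/V₀).
m = m₀ (V₀/V)^(Q_out/(Q_in−Q_out)) = 7.00 × (1240/3092.5)^(1.5897) = 1.6374 g.
C = m/V = 1.6374/3092.5 = 0.00052947 g/L.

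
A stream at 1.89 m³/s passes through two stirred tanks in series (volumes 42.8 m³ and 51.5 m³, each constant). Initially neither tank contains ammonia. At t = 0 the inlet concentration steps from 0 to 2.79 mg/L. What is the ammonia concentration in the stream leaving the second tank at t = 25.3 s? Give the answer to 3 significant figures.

0.755 mg/L

Species balance on tank i: dCᵢ/dt = (Cᵢ₋₁ − Cᵢ)/τᵢ with τᵢ = Vᵢ/Q.
τ₁ = 42.8/1.89 = 22.646 s; τ₂ = 51.5/1.89 = 27.249 s.
Tank 1: C₁ = C_in(1 − e^(−t/τ₁)). Tank 2 (τ₁ ≠ τ₂): C₂ = C_in[1 − (τ₁ e^(−t/τ₁) − τ₂ e^(−t/τ₂))/(τ₁ − τ₂)].
At t = 25.3: e^(−t/τ₁) = 0.32719, e^(−t/τ₂) = 0.39515.
C₂ = 2.79·[1 − (22.646·0.32719 − 27.249·0.39515)/(-4.6032)] = 2.79·0.27050 = 0.75469 mg/L.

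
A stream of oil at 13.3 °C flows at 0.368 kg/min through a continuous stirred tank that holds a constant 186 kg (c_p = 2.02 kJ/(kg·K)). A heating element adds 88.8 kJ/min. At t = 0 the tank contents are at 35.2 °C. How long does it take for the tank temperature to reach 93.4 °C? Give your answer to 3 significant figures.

459 min

Heat balance on the well-mixed liquid: M c_p dT/dt = ṁ c_p (T_in − T) + 88.8.
τ = M/ṁ = 505.43 min; T_ss = T_in + Q̇/(ṁ c_p) = 132.76 °C.
T(t) = T_ss + (T₀ − T_ss) e^(−t/τ). Set T = 93.4:
e^(−t/τ) = (93.4 − 132.76)/(35.2 − 132.76) = 0.40343
t = −505.43 · ln(0.40343) = 458.81 min.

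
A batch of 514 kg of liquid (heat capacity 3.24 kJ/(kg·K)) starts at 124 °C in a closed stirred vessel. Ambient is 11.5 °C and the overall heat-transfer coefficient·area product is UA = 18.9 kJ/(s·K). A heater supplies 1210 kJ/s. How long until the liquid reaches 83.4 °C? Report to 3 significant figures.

M c_p dT/dt = −UA(T − T_amb) + Q̇.
τ = M c_p/UA = 88.114 s; T_ss = T_amb + Q̇/UA = 11.5 + 1210/18.9 = 75.521 °C.
T(t) = T_ss + (T₀ − T_ss)e^(−t/τ); set T = 83.4:
t = −τ ln[(T − T_ss)/(T₀ − T_ss)] = −88.114 · ln(0.16252) = 160.10 s.

160 s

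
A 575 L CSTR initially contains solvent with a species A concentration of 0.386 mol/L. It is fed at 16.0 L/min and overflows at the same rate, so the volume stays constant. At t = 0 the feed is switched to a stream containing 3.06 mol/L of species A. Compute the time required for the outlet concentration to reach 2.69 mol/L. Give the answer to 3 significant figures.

Species balance: V dC/dt = Q(C_in − C) ⇒ τ = V/Q = 35.938 min.
C(t) = C_in + (C₀ − C_in) e^(−t/τ). Set C = 2.69 and solve for t:
e^(−t/τ) = (C − C_in)/(C₀ − C_in) = (2.69 − 3.06)/(0.386 − 3.06) = 0.13837
t = −τ ln(…) = 35.938 × 1.9778 = 71.078 min.

71.1 min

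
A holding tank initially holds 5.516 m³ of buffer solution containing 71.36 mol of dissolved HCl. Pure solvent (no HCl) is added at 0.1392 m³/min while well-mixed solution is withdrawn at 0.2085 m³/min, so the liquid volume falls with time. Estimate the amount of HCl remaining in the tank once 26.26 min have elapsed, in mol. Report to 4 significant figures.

21.40 mol

Total volume: dV/dt = Q_in − Q_out = -0.0693000 m³/min, so V(t) = 5.516 − 0.0693000 t and V(26.26) = 3.69618 m³.
No HCl enters, so dm/dt = −Q_out · (m/V).
Separate: dm/m = −Q_out dt/V(t) ⇒ ln(m/m₀) = −(Q_out/(Q_in−Q_out)) ln(V/V₀).
m = m₀ (V₀/V)^(Q_out/(Q_in−Q_out)) = 71.36 × (5.516/3.69618)^(-3.00866) = 21.3962 mol.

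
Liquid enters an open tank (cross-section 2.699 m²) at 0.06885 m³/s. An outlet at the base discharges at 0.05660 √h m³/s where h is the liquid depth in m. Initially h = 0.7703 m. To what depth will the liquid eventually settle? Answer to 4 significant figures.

Level balance: A dh/dt = 0.06885 − 0.05660 √h. Setting dh/dt = 0:
Q_in = 0.05660 √h_ss ⇒ √h_ss = 0.06885/0.05660 = 1.21643.
h_ss = 1.21643² = 1.47970 m. (Since h₀ = 0.7703 m < h_ss, the level will rise toward this value.)

1.480 m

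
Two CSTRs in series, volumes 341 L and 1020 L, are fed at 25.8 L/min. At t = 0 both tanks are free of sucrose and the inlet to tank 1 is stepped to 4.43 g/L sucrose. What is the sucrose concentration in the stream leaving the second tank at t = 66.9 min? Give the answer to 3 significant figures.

3.22 g/L

Each tank obeys Vᵢ dCᵢ/dt = Q(Cᵢ₋₁ − Cᵢ), so τᵢ = Vᵢ/Q.
τ₁ = 341/25.8 = 13.217 min; τ₂ = 1020/25.8 = 39.535 min.
Solving the cascade with C₁(0)=C₂(0)=0 gives C₂(t) = C_in[1 − (τ₁ e^(−t/τ₁) − τ₂ e^(−t/τ₂))/(τ₁ − τ₂)].
At t = 66.9: e^(−t/τ₁) = 0.0063351, e^(−t/τ₂) = 0.18412.
C₂ = 4.43·[1 − (13.217·0.0063351 − 39.535·0.18412)/(-26.318)] = 4.43·0.72660 = 3.2188 g/L.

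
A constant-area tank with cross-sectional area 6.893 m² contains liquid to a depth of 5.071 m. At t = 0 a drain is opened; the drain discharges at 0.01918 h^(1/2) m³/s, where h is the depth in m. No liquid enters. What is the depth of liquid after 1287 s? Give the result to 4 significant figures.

0.2128 m

With no inflow, A dh/dt = −0.01918 √h.
∫ h^(−1/2) dh = −(0.01918/A) ∫ dt, giving 2√h = 2√h₀ − (0.01918/A) t.
√h = √5.071 − 0.01918·1287/(2·6.893) = 2.25189 − 1.79056 = 0.461328.
h = 0.461328² = 0.212824 m.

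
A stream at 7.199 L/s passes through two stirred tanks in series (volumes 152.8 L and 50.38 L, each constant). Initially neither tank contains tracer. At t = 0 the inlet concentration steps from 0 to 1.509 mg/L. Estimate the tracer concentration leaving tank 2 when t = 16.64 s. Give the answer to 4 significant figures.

0.5499 mg/L

Each tank obeys Vᵢ dCᵢ/dt = Q(Cᵢ₋₁ − Cᵢ), so τᵢ = Vᵢ/Q.
τ₁ = 152.8/7.199 = 21.2252 s; τ₂ = 50.38/7.199 = 6.99819 s.
Solving the cascade with C₁(0)=C₂(0)=0 gives C₂(t) = C_in[1 − (τ₁ e^(−t/τ₁) − τ₂ e^(−t/τ₂))/(τ₁ − τ₂)].
At t = 16.64: e^(−t/τ₁) = 0.456588, e^(−t/τ₂) = 0.0927585.
C₂ = 1.509·[1 − (21.2252·0.456588 − 6.99819·0.0927585)/(14.2270)] = 1.509·0.364446 = 0.549950 mg/L.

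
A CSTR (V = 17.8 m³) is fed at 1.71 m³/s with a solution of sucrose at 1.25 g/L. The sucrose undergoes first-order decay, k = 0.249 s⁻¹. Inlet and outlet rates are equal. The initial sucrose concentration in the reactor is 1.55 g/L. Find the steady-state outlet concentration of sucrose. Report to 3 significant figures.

V dC/dt = Q(C_in − C) − k V C.
Steady state (dC/dt = 0): C_ss = Q C_in/(Q + kV) = C_in/(1 + kV/Q).
C_ss = 1.71·1.25/(1.71 + 0.249·17.8) = 2.1375/6.1422 = 0.34800 g/L.

0.348 g/L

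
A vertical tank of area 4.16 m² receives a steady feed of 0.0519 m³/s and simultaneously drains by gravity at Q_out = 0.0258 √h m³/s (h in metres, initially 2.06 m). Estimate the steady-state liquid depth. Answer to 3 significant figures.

4.05 m

Mass balance (ρ constant): A dh/dt = Q_in − 0.0258 √h. At steady state dh/dt = 0:
Q_in = 0.0258 √h_ss ⇒ √h_ss = 0.0519/0.0258 = 2.0116.
h_ss = 2.0116² = 4.0466 m. (Since h₀ = 2.06 m < h_ss, the level will rise toward this value.)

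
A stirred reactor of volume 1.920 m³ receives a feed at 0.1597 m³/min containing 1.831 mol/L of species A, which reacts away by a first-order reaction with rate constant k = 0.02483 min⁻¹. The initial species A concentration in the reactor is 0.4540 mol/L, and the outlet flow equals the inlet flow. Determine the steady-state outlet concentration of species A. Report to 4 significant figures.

1.410 mol/L

Accumulation = in − out − consumed: V dC/dt = Q C_in − Q C − k V C.
Steady state (dC/dt = 0): C_ss = Q C_in/(Q + kV) = C_in/(1 + kV/Q).
C_ss = 0.1597·1.831/(0.1597 + 0.02483·1.920) = 0.292411/0.207374 = 1.41007 mol/L.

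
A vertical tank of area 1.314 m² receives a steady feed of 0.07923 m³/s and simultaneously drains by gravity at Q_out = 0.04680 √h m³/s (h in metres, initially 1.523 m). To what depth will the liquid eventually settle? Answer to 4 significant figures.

Level balance: A dh/dt = 0.07923 − 0.04680 √h. Setting dh/dt = 0:
Q_in = 0.04680 √h_ss ⇒ √h_ss = 0.07923/0.04680 = 1.69295.
h_ss = 1.69295² = 2.86608 m. (Since h₀ = 1.523 m < h_ss, the level will rise toward this value.)

2.866 m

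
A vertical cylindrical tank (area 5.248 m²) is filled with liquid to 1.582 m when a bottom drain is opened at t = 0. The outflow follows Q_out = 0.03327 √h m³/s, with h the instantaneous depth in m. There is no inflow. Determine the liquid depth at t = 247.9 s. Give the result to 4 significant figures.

0.2228 m

Unsteady balance on liquid volume: A dh/dt = −0.03327 √h.
Separate and integrate: 2(√h − √h₀) = −(0.03327/A) t.
√h = √1.582 − 0.03327·247.9/(2·5.248) = 1.25778 − 0.785788 = 0.471988.
h = 0.471988² = 0.222772 m.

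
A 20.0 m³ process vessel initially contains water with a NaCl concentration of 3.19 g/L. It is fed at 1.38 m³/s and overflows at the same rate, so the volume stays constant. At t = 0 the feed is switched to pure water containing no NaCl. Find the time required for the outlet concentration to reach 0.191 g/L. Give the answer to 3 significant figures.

40.8 s

Mass balance on the solute (V constant): V dC/dt = Q(C_in − C), so τ = V/Q = 14.493 s.
C(t) = C_in + (C₀ − C_in) e^(−t/τ). Set C = 0.191 and solve for t:
e^(−t/τ) = (C − C_in)/(C₀ − C_in) = (0.191 − 0)/(3.19 − 0) = 0.059875
t = −τ ln(…) = 14.493 × 2.8155 = 40.804 s.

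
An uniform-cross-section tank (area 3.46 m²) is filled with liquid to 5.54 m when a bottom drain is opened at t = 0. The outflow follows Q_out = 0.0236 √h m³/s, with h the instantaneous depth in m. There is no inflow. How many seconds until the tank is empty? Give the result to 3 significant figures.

690 s

A dh/dt = −Q_out = −0.0236 √h.
∫ h^(−1/2) dh = −(0.0236/A) ∫ dt, giving 2√h = 2√h₀ − (0.0236/A) t.
Tank is empty when √h = 0: t_empty = 2A√h₀/0.0236.
t_empty = 2·3.46·√5.54/0.0236 = 6.9200·2.3537/0.0236 = 690.16 s.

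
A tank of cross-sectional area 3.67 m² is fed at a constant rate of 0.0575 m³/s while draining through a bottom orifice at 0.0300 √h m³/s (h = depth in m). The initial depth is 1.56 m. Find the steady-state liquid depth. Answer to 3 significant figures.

Mass balance (ρ constant): A dh/dt = Q_in − 0.0300 √h. At steady state dh/dt = 0:
Q_in = 0.0300 √h_ss ⇒ √h_ss = 0.0575/0.0300 = 1.9167.
h_ss = 1.9167² = 3.6736 m. (Since h₀ = 1.56 m < h_ss, the level will rise toward this value.)

3.67 m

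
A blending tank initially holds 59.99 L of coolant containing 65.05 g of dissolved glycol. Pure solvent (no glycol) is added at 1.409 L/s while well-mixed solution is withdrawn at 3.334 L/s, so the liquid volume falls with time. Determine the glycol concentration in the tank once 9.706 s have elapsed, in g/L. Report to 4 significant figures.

0.8252 g/L

Let m(t) be the amount of glycol. Volume: V(t) = V₀ + (Q_in − Q_out) t = 59.99 − 1.92500 t; V(9.706) = 41.3060 L.
Species balance (pure solvent in): dm/dt = −Q_out · m/V(t).
dm/m = −Q_out dt/(V₀ − 1.92500 t); integrating gives ln(m/m₀) = −(Q_out/(Q_in−Q_out)) ln(V/V₀).
m = m₀ (V₀/V)^(Q_out/(Q_in−Q_out)) = 65.05 × (59.99/41.3060)^(-1.73195) = 34.0845 g.
C = m/V = 34.0845/41.3060 = 0.825172 g/L.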